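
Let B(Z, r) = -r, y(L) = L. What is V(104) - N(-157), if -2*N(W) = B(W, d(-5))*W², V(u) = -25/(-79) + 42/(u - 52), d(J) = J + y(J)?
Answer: 253147539/2054 ≈ 1.2325e+5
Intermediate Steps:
d(J) = 2*J (d(J) = J + J = 2*J)
V(u) = 25/79 + 42/(-52 + u) (V(u) = -25*(-1/79) + 42/(-52 + u) = 25/79 + 42/(-52 + u))
N(W) = -5*W² (N(W) = -(-2*(-5))*W²/2 = -(-1*(-10))*W²/2 = -5*W²)
V(104) - N(-157) = (2018 + 25*104)/(79*(-52 + 104)) - (-5)*(-157)² = (1/79)*(2018 + 2600)/52 - (-5)*24649 = (1/79)*(1/52)*4618 - 1*(-123245) = 2309/2054 + 123245 = 253147539/2054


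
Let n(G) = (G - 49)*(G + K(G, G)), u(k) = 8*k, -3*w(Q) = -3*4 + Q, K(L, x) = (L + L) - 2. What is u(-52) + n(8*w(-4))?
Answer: -1214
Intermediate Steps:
K(L, x) = -2 + 2*L (K(L, x) = 2*L - 2 = -2 + 2*L)
w(Q) = 4 - Q/3 (w(Q) = -(-3*4 + Q)/3 = -(-12 + Q)/3 = 4 - Q/3)
n(G) = (-49 + G)*(-2 + 3*G) (n(G) = (G - 49)*(G + (-2 + 2*G)) = (-49 + G)*(-2 + 3*G))
u(-52) + n(8*w(-4)) = 8*(-52) + (98 - 1192*(4 - ⅓*(-4)) + 3*(8*(4 - ⅓*(-4)))²) = -416 + (98 - 1192*(4 + 4/3) + 3*(8*(4 + 4/3))²) = -416 + (98 - 1192*16/3 + 3*(8*(16/3))²) = -416 + (98 - 149*128/3 + 3*(128/3)²) = -416 + (98 - 19072/3 + 3*(16384/9)) = -416 + (98 - 19072/3 + 16384/3) = -416 - 798 = -1214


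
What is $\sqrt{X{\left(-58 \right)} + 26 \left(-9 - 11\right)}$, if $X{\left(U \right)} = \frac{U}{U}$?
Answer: $i \sqrt{519} \approx 22.782 i$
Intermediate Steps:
$X{\left(U \right)} = 1$
$\sqrt{X{\left(-58 \right)} + 26 \left(-9 - 11\right)} = \sqrt{1 + 26 \left(-9 - 11\right)} = \sqrt{1 + 26 \left(-20\right)} = \sqrt{1 - 520} = \sqrt{-519} = i \sqrt{519}$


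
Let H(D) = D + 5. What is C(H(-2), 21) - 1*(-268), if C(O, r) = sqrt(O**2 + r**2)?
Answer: 268 + 15*sqrt(2) ≈ 289.21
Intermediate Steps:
H(D) = 5 + D
C(H(-2), 21) - 1*(-268) = sqrt((5 - 2)**2 + 21**2) - 1*(-268) = sqrt(3**2 + 441) + 268 = sqrt(9 + 441) + 268 = sqrt(450) + 268 = 15*sqrt(2) + 268 = 268 + 15*sqrt(2)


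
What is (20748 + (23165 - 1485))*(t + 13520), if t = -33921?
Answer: -865573628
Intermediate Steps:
(20748 + (23165 - 1485))*(t + 13520) = (20748 + (23165 - 1485))*(-33921 + 13520) = (20748 + 21680)*(-20401) = 42428*(-20401) = -865573628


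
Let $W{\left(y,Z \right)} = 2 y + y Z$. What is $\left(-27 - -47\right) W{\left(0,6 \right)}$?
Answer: $0$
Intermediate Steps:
$W{\left(y,Z \right)} = 2 y + Z y$
$\left(-27 - -47\right) W{\left(0,6 \right)} = \left(-27 - -47\right) 0 \left(2 + 6\right) = \left(-27 + 47\right) 0 \cdot 8 = 20 \cdot 0 = 0$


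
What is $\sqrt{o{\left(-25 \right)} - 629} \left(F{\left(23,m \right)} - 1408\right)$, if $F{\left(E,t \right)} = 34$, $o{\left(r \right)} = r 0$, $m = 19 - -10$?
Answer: $- 1374 i \sqrt{629} \approx - 34460.0 i$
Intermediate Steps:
$m = 29$ ($m = 19 + 10 = 29$)
$o{\left(r \right)} = 0$
$\sqrt{o{\left(-25 \right)} - 629} \left(F{\left(23,m \right)} - 1408\right) = \sqrt{0 - 629} \left(34 - 1408\right) = \sqrt{-629} \left(-1374\right) = i \sqrt{629} \left(-1374\right) = - 1374 i \sqrt{629}$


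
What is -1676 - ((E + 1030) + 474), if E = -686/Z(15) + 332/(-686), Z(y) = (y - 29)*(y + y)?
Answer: -32734027/10290 ≈ -3181.1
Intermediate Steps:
Z(y) = 2*y*(-29 + y) (Z(y) = (-29 + y)*(2*y) = 2*y*(-29 + y))
E = 11827/10290 (E = -686*1/(30*(-29 + 15)) + 332/(-686) = -686/(2*15*(-14)) + 332*(-1/686) = -686/(-420) - 166/343 = -686*(-1/420) - 166/343 = 49/30 - 166/343 = 11827/10290 ≈ 1.1494)
-1676 - ((E + 1030) + 474) = -1676 - ((11827/10290 + 1030) + 474) = -1676 - (10610527/10290 + 474) = -1676 - 1*15487987/10290 = -1676 - 15487987/10290 = -32734027/10290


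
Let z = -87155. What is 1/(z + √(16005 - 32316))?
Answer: -87155/7596010336 - I*√16311/7596010336 ≈ -1.1474e-5 - 1.6813e-8*I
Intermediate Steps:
1/(z + √(16005 - 32316)) = 1/(-87155 + √(16005 - 32316)) = 1/(-87155 + √(-16311)) = 1/(-87155 + I*√16311)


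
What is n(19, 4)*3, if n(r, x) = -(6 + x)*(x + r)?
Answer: -690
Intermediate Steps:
n(r, x) = -(6 + x)*(r + x)
n(19, 4)*3 = (-1*4**2 - 6*19 - 6*4 - 1*19*4)*3 = (-1*16 - 114 - 24 - 76)*3 = (-16 - 114 - 24 - 76)*3 = -230*3 = -690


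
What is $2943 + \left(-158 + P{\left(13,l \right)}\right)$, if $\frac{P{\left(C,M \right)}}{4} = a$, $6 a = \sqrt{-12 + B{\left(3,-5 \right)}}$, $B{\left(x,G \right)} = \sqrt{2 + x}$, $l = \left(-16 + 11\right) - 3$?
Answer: $2785 + \frac{2 \sqrt{-12 + \sqrt{5}}}{3} \approx 2785.0 + 2.0832 i$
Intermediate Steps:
$l = -8$ ($l = -5 - 3 = -8$)
$a = \frac{\sqrt{-12 + \sqrt{5}}}{6}$ ($a = \frac{\sqrt{-12 + \sqrt{2 + 3}}}{6} = \frac{\sqrt{-12 + \sqrt{5}}}{6} \approx 0.52079 i$)
$P{\left(C,M \right)} = \frac{2 \sqrt{-12 + \sqrt{5}}}{3}$ ($P{\left(C,M \right)} = 4 \frac{\sqrt{-12 + \sqrt{5}}}{6} = \frac{2 \sqrt{-12 + \sqrt{5}}}{3}$)
$2943 + \left(-158 + P{\left(13,l \right)}\right) = 2943 - \left(158 - \frac{2 \sqrt{-12 + \sqrt{5}}}{3}\right) = 2785 + \frac{2 \sqrt{-12 + \sqrt{5}}}{3}$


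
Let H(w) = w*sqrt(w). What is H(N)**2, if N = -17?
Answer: -4913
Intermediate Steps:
H(w) = w**(3/2)
H(N)**2 = ((-17)**(3/2))**2 = (-17*I*sqrt(17))**2 = -4913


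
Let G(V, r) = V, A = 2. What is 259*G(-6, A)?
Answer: -1554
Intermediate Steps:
259*G(-6, A) = 259*(-6) = -1554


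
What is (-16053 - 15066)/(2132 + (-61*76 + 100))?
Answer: 31119/2404 ≈ 12.945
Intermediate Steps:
(-16053 - 15066)/(2132 + (-61*76 + 100)) = -31119/(2132 + (-4636 + 100)) = -31119/(2132 - 4536) = -31119/(-2404) = -31119*(-1/2404) = 31119/2404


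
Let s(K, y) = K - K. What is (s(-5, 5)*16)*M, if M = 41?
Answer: 0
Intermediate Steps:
s(K, y) = 0
(s(-5, 5)*16)*M = (0*16)*41 = 0*41 = 0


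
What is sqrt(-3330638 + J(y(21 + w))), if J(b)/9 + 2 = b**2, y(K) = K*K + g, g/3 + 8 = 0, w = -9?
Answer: 4*I*sqrt(200066) ≈ 1789.2*I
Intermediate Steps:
g = -24 (g = -24 + 3*0 = -24 + 0 = -24)
y(K) = -24 + K**2 (y(K) = K*K - 24 = K**2 - 24 = -24 + K**2)
J(b) = -18 + 9*b**2
sqrt(-3330638 + J(y(21 + w))) = sqrt(-3330638 + (-18 + 9*(-24 + (21 - 9)**2)**2)) = sqrt(-3330638 + (-18 + 9*(-24 + 12**2)**2)) = sqrt(-3330638 + (-18 + 9*(-24 + 144)**2)) = sqrt(-3330638 + (-18 + 9*120**2)) = sqrt(-3330638 + (-18 + 9*14400)) = sqrt(-3330638 + (-18 + 129600)) = sqrt(-3330638 + 129582) = sqrt(-3201056) = 4*I*sqrt(200066)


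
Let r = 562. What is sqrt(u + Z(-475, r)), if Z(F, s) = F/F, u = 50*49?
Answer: sqrt(2451) ≈ 49.508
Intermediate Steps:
u = 2450
Z(F, s) = 1
sqrt(u + Z(-475, r)) = sqrt(2450 + 1) = sqrt(2451)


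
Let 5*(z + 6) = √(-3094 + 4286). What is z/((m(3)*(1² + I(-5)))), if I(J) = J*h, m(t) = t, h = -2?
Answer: -2/11 + 2*√298/165 ≈ 0.027426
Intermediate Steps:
I(J) = -2*J (I(J) = J*(-2) = -2*J)
z = -6 + 2*√298/5 (z = -6 + √(-3094 + 4286)/5 = -6 + √1192/5 = -6 + (2*√298)/5 = -6 + 2*√298/5 ≈ 0.90507)
z/((m(3)*(1² + I(-5)))) = (-6 + 2*√298/5)/((3*(1² - 2*(-5)))) = (-6 + 2*√298/5)/((3*(1 + 10))) = (-6 + 2*√298/5)/((3*11)) = (-6 + 2*√298/5)/33 = (-6 + 2*√298/5)*(1/33) = -2/11 + 2*√298/165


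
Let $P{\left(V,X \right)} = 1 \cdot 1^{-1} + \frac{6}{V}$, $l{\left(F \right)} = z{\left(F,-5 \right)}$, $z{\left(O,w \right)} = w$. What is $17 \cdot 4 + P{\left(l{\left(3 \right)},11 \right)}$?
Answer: $\frac{339}{5} \approx 67.8$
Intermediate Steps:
$l{\left(F \right)} = -5$
$P{\left(V,X \right)} = 1 + \frac{6}{V}$ ($P{\left(V,X \right)} = 1 \cdot 1 + \frac{6}{V} = 1 + \frac{6}{V}$)
$17 \cdot 4 + P{\left(l{\left(3 \right)},11 \right)} = 17 \cdot 4 + \frac{6 - 5}{-5} = 68 - \frac{1}{5} = \frac{339}{5}$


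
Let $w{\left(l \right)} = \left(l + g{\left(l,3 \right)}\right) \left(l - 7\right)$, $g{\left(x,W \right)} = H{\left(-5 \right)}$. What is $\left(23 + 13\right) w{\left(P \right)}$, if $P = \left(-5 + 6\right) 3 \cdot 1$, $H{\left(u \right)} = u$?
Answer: $288$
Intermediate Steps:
$g{\left(x,W \right)} = -5$
$P = 3$ ($P = 1 \cdot 3 = 3$)
$w{\left(l \right)} = \left(-7 + l\right) \left(-5 + l\right)$ ($w{\left(l \right)} = \left(l - 5\right) \left(l - 7\right) = \left(-5 + l\right) \left(-7 + l\right) = \left(-7 + l\right) \left(-5 + l\right)$)
$\left(23 + 13\right) w{\left(P \right)} = \left(23 + 13\right) \left(35 + 3^{2} - 36\right) = 36 \left(35 + 9 - 36\right) = 36 \cdot 8 = 288$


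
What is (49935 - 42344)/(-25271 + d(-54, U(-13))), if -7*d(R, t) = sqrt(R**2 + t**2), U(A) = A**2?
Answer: -9399775889/31292517132 + 53137*sqrt(31477)/31292517132 ≈ -0.30008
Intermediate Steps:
d(R, t) = -sqrt(R**2 + t**2)/7
(49935 - 42344)/(-25271 + d(-54, U(-13))) = (49935 - 42344)/(-25271 - sqrt((-54)**2 + ((-13)**2)**2)/7) = 7591/(-25271 - sqrt(2916 + 169**2)/7) = 7591/(-25271 - sqrt(2916 + 28561)/7) = 7591/(-25271 - sqrt(31477)/7)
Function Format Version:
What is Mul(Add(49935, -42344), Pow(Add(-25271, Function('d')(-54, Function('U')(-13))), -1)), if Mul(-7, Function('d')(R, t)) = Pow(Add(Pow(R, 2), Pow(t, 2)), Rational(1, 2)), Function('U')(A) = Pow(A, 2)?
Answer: Add(Rational(-9399775889, 31292517132), Mul(Rational(53137, 31292517132), Pow(31477, Rational(1, 2)))) ≈ -0.30008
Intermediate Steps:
Function('d')(R, t) = Mul(Rational(-1, 7), Pow(Add(Pow(R, 2), Pow(t, 2)), Rational(1, 2)))
Mul(Add(49935, -42344), Pow(Add(-25271, Function('d')(-54, Function('U')(-13))), -1)) = Mul(Add(49935, -42344), Pow(Add(-25271, Mul(Rational(-1, 7), Pow(Add(Pow(-54, 2), Pow(Pow(-13, 2), 2)), Rational(1, 2)))), -1)) = Mul(7591, Pow(Add(-25271, Mul(Rational(-1, 7), Pow(Add(2916, Pow(169, 2)), Rational(1, 2)))), -1)) = Mul(7591, Pow(Add(-25271, Mul(Rational(-1, 7), Pow(Add(2916, 28561), Rational(1, 2)))), -1)) = Mul(7591, Pow(Add(-25271, Mul(Rational(-1, 7), Pow(31477, Rational(1, 2)))), -1))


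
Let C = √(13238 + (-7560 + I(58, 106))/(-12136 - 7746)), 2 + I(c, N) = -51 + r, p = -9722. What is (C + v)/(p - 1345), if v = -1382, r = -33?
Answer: 1382/11067 - √1308263245921/110017047 ≈ 0.11448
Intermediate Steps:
I(c, N) = -86 (I(c, N) = -2 + (-51 - 33) = -2 - 84 = -86)
C = √1308263245921/9941 (C = √(13238 + (-7560 - 86)/(-12136 - 7746)) = √(13238 - 7646/(-19882)) = √(13238 - 7646*(-1/19882)) = √(13238 + 3823/9941) = √(131602781/9941) = √1308263245921/9941 ≈ 115.06)
(C + v)/(p - 1345) = (√1308263245921/9941 - 1382)/(-9722 - 1345) = (-1382 + √1308263245921/9941)/(-11067) = (-1382 + √1308263245921/9941)*(-1/11067) = 1382/11067 - √1308263245921/110017047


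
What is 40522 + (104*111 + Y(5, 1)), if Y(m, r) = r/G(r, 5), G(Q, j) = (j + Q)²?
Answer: 1874377/36 ≈ 52066.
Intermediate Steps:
G(Q, j) = (Q + j)²
Y(m, r) = r/(5 + r)² (Y(m, r) = r/((r + 5)²) = r/((5 + r)²) = r/(5 + r)²)
40522 + (104*111 + Y(5, 1)) = 40522 + (104*111 + 1/(5 + 1)²) = 40522 + (11544 + 1/6²) = 40522 + (11544 + 1*(1/36)) = 40522 + (11544 + 1/36) = 40522 + 415585/36 = 1874377/36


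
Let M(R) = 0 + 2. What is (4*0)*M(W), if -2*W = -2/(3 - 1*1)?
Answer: 0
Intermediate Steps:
W = ½ (W = -(-1)/(3 - 1*1) = -(-1)/(3 - 1) = -(-1)/2 = -½*(-1) = ½ ≈ 0.50000)
M(R) = 2
(4*0)*M(W) = (4*0)*2 = 0*2 = 0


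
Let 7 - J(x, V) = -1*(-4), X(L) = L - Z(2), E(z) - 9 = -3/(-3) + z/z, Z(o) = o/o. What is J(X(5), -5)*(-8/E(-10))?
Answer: -24/11 ≈ -2.1818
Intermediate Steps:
Z(o) = 1
E(z) = 11 (E(z) = 9 + (-3/(-3) + z/z) = 9 + (-3*(-⅓) + 1) = 9 + (1 + 1) = 9 + 2 = 11)
X(L) = -1 + L (X(L) = L - 1*1 = L - 1 = -1 + L)
J(x, V) = 3 (J(x, V) = 7 - (-1)*(-4) = 7 - 1*4 = 7 - 4 = 3)
J(X(5), -5)*(-8/E(-10)) = 3*(-8/11) = -24/11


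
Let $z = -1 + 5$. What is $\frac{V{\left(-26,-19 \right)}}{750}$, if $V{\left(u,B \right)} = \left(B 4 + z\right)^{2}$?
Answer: $\frac{864}{125} \approx 6.912$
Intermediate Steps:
$z = 4$
$V{\left(u,B \right)} = \left(4 + 4 B\right)^{2}$ ($V{\left(u,B \right)} = \left(B 4 + 4\right)^{2} = \left(4 B + 4\right)^{2} = \left(4 + 4 B\right)^{2}$)
$\frac{V{\left(-26,-19 \right)}}{750} = \frac{16 \left(1 - 19\right)^{2}}{750} = 16 \left(-18\right)^{2} \cdot \frac{1}{750} = 16 \cdot 324 \cdot \frac{1}{750} = 5184 \cdot \frac{1}{750} = \frac{864}{125}$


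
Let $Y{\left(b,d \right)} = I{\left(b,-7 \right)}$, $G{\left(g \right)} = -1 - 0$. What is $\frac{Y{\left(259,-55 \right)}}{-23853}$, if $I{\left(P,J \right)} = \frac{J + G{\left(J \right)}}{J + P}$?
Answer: $\frac{2}{1502739} \approx 1.3309 \cdot 10^{-6}$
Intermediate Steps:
$G{\left(g \right)} = -1$ ($G{\left(g \right)} = -1 + 0 = -1$)
$I{\left(P,J \right)} = \frac{-1 + J}{J + P}$ ($I{\left(P,J \right)} = \frac{J - 1}{J + P} = \frac{-1 + J}{J + P}$)
$Y{\left(b,d \right)} = - \frac{8}{-7 + b}$ ($Y{\left(b,d \right)} = \frac{-1 - 7}{-7 + b} = \frac{1}{-7 + b} \left(-8\right) = - \frac{8}{-7 + b}$)
$\frac{Y{\left(259,-55 \right)}}{-23853} = \frac{\left(-8\right) \frac{1}{-7 + 259}}{-23853} = - \frac{8}{252} \left(- \frac{1}{23853}\right) = \left(-8\right) \frac{1}{252} \left(- \frac{1}{23853}\right) = \left(- \frac{2}{63}\right) \left(- \frac{1}{23853}\right) = \frac{2}{1502739}$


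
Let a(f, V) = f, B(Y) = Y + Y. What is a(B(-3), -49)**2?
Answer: 36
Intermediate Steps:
B(Y) = 2*Y
a(B(-3), -49)**2 = (2*(-3))**2 = (-6)**2 = 36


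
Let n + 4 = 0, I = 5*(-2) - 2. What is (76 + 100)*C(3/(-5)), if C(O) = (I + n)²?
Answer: 45056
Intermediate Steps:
I = -12 (I = -10 - 2 = -12)
n = -4 (n = -4 + 0 = -4)
C(O) = 256 (C(O) = (-12 - 4)² = (-16)² = 256)
(76 + 100)*C(3/(-5)) = (76 + 100)*256 = 176*256 = 45056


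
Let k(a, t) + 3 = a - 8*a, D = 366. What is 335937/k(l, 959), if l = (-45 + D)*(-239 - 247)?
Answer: 111979/364013 ≈ 0.30762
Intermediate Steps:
l = -156006 (l = (-45 + 366)*(-239 - 247) = 321*(-486) = -156006)
k(a, t) = -3 - 7*a (k(a, t) = -3 + (a - 8*a) = -3 - 7*a)
335937/k(l, 959) = 335937/(-3 - 7*(-156006)) = 335937/(-3 + 1092042) = 335937/1092039 = 335937*(1/1092039) = 111979/364013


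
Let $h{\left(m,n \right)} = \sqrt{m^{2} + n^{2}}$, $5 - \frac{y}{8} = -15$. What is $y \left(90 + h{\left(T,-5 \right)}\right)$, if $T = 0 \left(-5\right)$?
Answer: $15200$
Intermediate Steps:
$y = 160$ ($y = 40 - -120 = 40 + 120 = 160$)
$T = 0$
$y \left(90 + h{\left(T,-5 \right)}\right) = 160 \left(90 + \sqrt{0^{2} + \left(-5\right)^{2}}\right) = 160 \left(90 + \sqrt{0 + 25}\right) = 160 \left(90 + \sqrt{25}\right) = 160 \left(90 + 5\right) = 160 \cdot 95 = 15200$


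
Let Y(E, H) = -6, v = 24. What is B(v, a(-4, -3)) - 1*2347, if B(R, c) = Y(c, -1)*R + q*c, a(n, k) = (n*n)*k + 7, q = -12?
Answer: -1999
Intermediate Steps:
a(n, k) = 7 + k*n² (a(n, k) = n²*k + 7 = k*n² + 7 = 7 + k*n²)
B(R, c) = -12*c - 6*R (B(R, c) = -6*R - 12*c = -12*c - 6*R)
B(v, a(-4, -3)) - 1*2347 = (-12*(7 - 3*(-4)²) - 6*24) - 1*2347 = (-12*(7 - 3*16) - 144) - 2347 = (-12*(7 - 48) - 144) - 2347 = (-12*(-41) - 144) - 2347 = (492 - 144) - 2347 = 348 - 2347 = -1999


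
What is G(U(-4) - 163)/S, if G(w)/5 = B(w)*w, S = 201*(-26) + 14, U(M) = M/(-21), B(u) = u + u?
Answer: -58447805/1149246 ≈ -50.858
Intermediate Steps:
B(u) = 2*u
U(M) = -M/21 (U(M) = M*(-1/21) = -M/21)
S = -5212 (S = -5226 + 14 = -5212)
G(w) = 10*w² (G(w) = 5*((2*w)*w) = 5*(2*w²) = 10*w²)
G(U(-4) - 163)/S = (10*(-1/21*(-4) - 163)²)/(-5212) = (10*(4/21 - 163)²)*(-1/5212) = (10*(-3419/21)²)*(-1/5212) = (10*(11689561/441))*(-1/5212) = (116895610/441)*(-1/5212) = -58447805/1149246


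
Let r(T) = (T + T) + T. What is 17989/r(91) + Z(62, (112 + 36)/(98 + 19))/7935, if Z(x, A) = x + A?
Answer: 428279959/6498765 ≈ 65.902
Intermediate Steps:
r(T) = 3*T (r(T) = 2*T + T = 3*T)
Z(x, A) = A + x
17989/r(91) + Z(62, (112 + 36)/(98 + 19))/7935 = 17989/((3*91)) + ((112 + 36)/(98 + 19) + 62)/7935 = 17989/273 + (148/117 + 62)*(1/7935) = 17989/273 + (7402/117)*(1/7935) = 17989/273 + 7402/928395 = 428279959/6498765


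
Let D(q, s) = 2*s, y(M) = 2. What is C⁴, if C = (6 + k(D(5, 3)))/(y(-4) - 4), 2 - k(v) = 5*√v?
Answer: 21049/4 - 2140*√6 ≈ 20.342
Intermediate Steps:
k(v) = 2 - 5*√v
C = -4 + 5*√6/2 (C = (6 + (2 - 5*√6))/(2 - 4) = (6 + (2 - 5*√6))/(-2) = (8 - 5*√6)*(-½) = -4 + 5*√6/2 ≈ 2.1237)
C⁴ = (-4 + 5*√6/2)⁴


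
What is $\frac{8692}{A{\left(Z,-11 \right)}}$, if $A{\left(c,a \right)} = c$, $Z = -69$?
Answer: $- \frac{8692}{69} \approx -125.97$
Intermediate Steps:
$\frac{8692}{A{\left(Z,-11 \right)}} = \frac{8692}{-69} = 8692 \left(- \frac{1}{69}\right) = - \frac{8692}{69}$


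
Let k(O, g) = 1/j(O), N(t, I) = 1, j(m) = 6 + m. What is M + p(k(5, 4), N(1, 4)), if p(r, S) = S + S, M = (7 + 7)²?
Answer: 198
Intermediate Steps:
k(O, g) = 1/(6 + O)
M = 196 (M = 14² = 196)
p(r, S) = 2*S
M + p(k(5, 4), N(1, 4)) = 196 + 2*1 = 196 + 2 = 198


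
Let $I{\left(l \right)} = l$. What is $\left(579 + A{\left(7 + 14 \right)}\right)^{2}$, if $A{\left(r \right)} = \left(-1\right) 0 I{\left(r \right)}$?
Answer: $335241$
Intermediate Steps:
$A{\left(r \right)} = 0$ ($A{\left(r \right)} = \left(-1\right) 0 r = 0 r = 0$)
$\left(579 + A{\left(7 + 14 \right)}\right)^{2} = \left(579 + 0\right)^{2} = 579^{2} = 335241$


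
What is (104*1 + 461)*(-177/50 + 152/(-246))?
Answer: -2889523/1230 ≈ -2349.2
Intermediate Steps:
(104*1 + 461)*(-177/50 + 152/(-246)) = (104 + 461)*(-177*1/50 + 152*(-1/246)) = 565*(-177/50 - 76/123) = 565*(-25571/6150) = -2889523/1230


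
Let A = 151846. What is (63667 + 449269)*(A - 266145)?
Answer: -58628071864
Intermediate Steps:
(63667 + 449269)*(A - 266145) = (63667 + 449269)*(151846 - 266145) = 512936*(-114299) = -58628071864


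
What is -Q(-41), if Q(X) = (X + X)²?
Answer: -6724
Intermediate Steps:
Q(X) = 4*X² (Q(X) = (2*X)² = 4*X²)
-Q(-41) = -4*(-41)² = -4*1681 = -1*6724 = -6724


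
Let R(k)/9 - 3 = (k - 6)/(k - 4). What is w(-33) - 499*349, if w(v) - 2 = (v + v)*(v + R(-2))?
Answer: -174545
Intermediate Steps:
R(k) = 27 + 9*(-6 + k)/(-4 + k) (R(k) = 27 + 9*((k - 6)/(k - 4)) = 27 + 9*((-6 + k)/(-4 + k)) = 27 + 9*(-6 + k)/(-4 + k))
w(v) = 2 + 2*v*(39 + v) (w(v) = 2 + (v + v)*(v + 18*(-9 + 2*(-2))/(-4 - 2)) = 2 + (2*v)*(v + 18*(-9 - 4)/(-6)) = 2 + (2*v)*(v + 18*(-1/6)*(-13)) = 2 + (2*v)*(v + 39) = 2 + (2*v)*(39 + v) = 2 + 2*v*(39 + v))
w(-33) - 499*349 = (2 + 2*(-33)**2 + 78*(-33)) - 499*349 = (2 + 2*1089 - 2574) - 174151 = (2 + 2178 - 2574) - 174151 = -394 - 174151 = -174545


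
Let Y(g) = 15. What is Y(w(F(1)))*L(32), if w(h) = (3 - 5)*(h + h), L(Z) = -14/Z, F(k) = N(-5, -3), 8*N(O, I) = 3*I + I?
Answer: -105/16 ≈ -6.5625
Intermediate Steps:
N(O, I) = I/2 (N(O, I) = (3*I + I)/8 = (4*I)/8 = I/2)
F(k) = -3/2 (F(k) = (½)*(-3) = -3/2)
w(h) = -4*h
Y(w(F(1)))*L(32) = 15*(-14/32) = 15*(-14*1/32) = 15*(-7/16) = -105/16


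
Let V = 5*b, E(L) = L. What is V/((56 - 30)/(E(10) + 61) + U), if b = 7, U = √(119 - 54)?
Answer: -4970/25153 + 176435*√65/326989 ≈ 4.1526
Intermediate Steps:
U = √65 ≈ 8.0623
V = 35 (V = 5*7 = 35)
V/((56 - 30)/(E(10) + 61) + U) = 35/((56 - 30)/(10 + 61) + √65) = 35/(26/71 + √65)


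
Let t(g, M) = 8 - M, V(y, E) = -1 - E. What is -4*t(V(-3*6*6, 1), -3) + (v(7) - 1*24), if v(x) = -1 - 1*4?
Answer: -73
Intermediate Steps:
v(x) = -5 (v(x) = -1 - 4 = -5)
-4*t(V(-3*6*6, 1), -3) + (v(7) - 1*24) = -4*(8 - 1*(-3)) + (-5 - 1*24) = -4*(8 + 3) + (-5 - 24) = -4*11 - 29 = -44 - 29 = -73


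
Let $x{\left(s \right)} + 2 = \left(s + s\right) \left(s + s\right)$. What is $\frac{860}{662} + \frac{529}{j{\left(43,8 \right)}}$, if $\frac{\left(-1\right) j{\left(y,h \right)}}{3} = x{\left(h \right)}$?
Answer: $\frac{152561}{252222} \approx 0.60487$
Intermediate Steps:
$x{\left(s \right)} = -2 + 4 s^{2}$ ($x{\left(s \right)} = -2 + \left(s + s\right) \left(s + s\right) = -2 + 2 s 2 s = -2 + 4 s^{2}$)
$j{\left(y,h \right)} = 6 - 12 h^{2}$ ($j{\left(y,h \right)} = - 3 \left(-2 + 4 h^{2}\right) = 6 - 12 h^{2}$)
$\frac{860}{662} + \frac{529}{j{\left(43,8 \right)}} = \frac{860}{662} + \frac{529}{6 - 12 \cdot 8^{2}} = 860 \cdot \frac{1}{662} + \frac{529}{6 - 768} = \frac{430}{331} + \frac{529}{6 - 768} = \frac{430}{331} + \frac{529}{-762} = \frac{430}{331} + 529 \left(- \frac{1}{762}\right) = \frac{430}{331} - \frac{529}{762} = \frac{152561}{252222}$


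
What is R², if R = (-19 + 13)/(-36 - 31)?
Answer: 36/4489 ≈ 0.0080196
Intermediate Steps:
R = 6/67 (R = -6/(-67) = -6*(-1/67) = 6/67 ≈ 0.089552)
R² = (6/67)² = 36/4489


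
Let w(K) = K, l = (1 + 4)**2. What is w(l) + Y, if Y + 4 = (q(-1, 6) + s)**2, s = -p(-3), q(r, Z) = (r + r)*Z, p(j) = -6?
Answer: 57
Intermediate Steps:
l = 25 (l = 5**2 = 25)
q(r, Z) = 2*Z*r (q(r, Z) = (2*r)*Z = 2*Z*r)
s = 6 (s = -1*(-6) = 6)
Y = 32 (Y = -4 + (2*6*(-1) + 6)**2 = -4 + (-12 + 6)**2 = -4 + (-6)**2 = -4 + 36 = 32)
w(l) + Y = 25 + 32 = 57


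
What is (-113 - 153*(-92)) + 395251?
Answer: 409214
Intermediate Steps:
(-113 - 153*(-92)) + 395251 = (-113 + 14076) + 395251 = 13963 + 395251 = 409214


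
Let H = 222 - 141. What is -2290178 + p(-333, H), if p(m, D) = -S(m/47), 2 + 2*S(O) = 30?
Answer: -2290192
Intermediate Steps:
S(O) = 14 (S(O) = -1 + (½)*30 = -1 + 15 = 14)
H = 81
p(m, D) = -14 (p(m, D) = -1*14 = -14)
-2290178 + p(-333, H) = -2290178 - 14 = -2290192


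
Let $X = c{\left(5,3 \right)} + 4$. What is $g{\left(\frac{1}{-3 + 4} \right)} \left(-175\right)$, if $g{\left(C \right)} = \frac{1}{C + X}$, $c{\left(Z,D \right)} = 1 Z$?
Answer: $- \frac{35}{2} \approx -17.5$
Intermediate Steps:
$c{\left(Z,D \right)} = Z$
$X = 9$ ($X = 5 + 4 = 9$)
$g{\left(C \right)} = \frac{1}{9 + C}$ ($g{\left(C \right)} = \frac{1}{C + 9} = \frac{1}{9 + C}$)
$g{\left(\frac{1}{-3 + 4} \right)} \left(-175\right) = \frac{1}{9 + \frac{1}{-3 + 4}} \left(-175\right) = \frac{1}{9 + 1^{-1}} \left(-175\right) = \frac{1}{9 + 1} \left(-175\right) = \frac{1}{10} \left(-175\right) = - \frac{35}{2}$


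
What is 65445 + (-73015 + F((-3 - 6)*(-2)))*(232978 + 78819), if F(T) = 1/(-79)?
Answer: -1798497920087/79 ≈ -2.2766e+10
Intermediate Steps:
F(T) = -1/79
65445 + (-73015 + F((-3 - 6)*(-2)))*(232978 + 78819) = 65445 + (-73015 - 1/79)*(232978 + 78819) = 65445 - 5768186/79*311797 = 65445 - 1798503090242/79 = -1798497920087/79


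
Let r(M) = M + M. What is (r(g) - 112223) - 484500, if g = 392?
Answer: -595939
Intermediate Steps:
r(M) = 2*M
(r(g) - 112223) - 484500 = (2*392 - 112223) - 484500 = (784 - 112223) - 484500 = -111439 - 484500 = -595939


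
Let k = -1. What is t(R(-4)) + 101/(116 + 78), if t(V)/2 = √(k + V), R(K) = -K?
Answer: 101/194 + 2*√3 ≈ 3.9847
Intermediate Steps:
t(V) = 2*√(-1 + V)
t(R(-4)) + 101/(116 + 78) = 2*√(-1 - 1*(-4)) + 101/(116 + 78) = 2*√(-1 + 4) + 101/194 = 2*√3 + 101*(1/194) = 2*√3 + 101/194 = 101/194 + 2*√3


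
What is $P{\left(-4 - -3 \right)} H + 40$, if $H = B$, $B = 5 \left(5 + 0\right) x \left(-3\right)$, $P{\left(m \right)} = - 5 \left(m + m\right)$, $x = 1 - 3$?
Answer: $1540$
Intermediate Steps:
$x = -2$
$P{\left(m \right)} = - 10 m$ ($P{\left(m \right)} = - 5 \cdot 2 m = - 10 m$)
$B = 150$ ($B = 5 \left(5 + 0\right) \left(-2\right) \left(-3\right) = 5 \cdot 5 \left(-2\right) \left(-3\right) = 25 \left(-2\right) \left(-3\right) = \left(-50\right) \left(-3\right) = 150$)
$H = 150$
$P{\left(-4 - -3 \right)} H + 40 = - 10 \left(-4 - -3\right) 150 + 40 = - 10 \left(-4 + 3\right) 150 + 40 = \left(-10\right) \left(-1\right) 150 + 40 = 10 \cdot 150 + 40 = 1500 + 40 = 1540$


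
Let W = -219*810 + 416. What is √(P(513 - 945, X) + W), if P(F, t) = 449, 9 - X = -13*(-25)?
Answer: 5*I*√7061 ≈ 420.15*I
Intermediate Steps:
X = -316 (X = 9 - (-13)*(-25) = 9 - 1*325 = 9 - 325 = -316)
W = -176974 (W = -177390 + 416 = -176974)
√(P(513 - 945, X) + W) = √(449 - 176974) = √(-176525) = 5*I*√7061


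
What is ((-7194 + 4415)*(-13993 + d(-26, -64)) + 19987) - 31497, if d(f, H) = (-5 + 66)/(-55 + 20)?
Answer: 194399402/5 ≈ 3.8880e+7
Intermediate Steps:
d(f, H) = -61/35 (d(f, H) = 61/(-35) = 61*(-1/35) = -61/35)
((-7194 + 4415)*(-13993 + d(-26, -64)) + 19987) - 31497 = ((-7194 + 4415)*(-13993 - 61/35) + 19987) - 31497 = (-2779*(-489816/35) + 19987) - 31497 = (194456952/5 + 19987) - 31497 = 194556887/5 - 31497 = 194399402/5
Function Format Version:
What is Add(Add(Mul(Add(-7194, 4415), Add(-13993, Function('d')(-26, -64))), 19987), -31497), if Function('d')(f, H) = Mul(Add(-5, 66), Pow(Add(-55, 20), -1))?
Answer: Rational(194399402, 5) ≈ 3.8880e+7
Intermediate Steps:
Function('d')(f, H) = Rational(-61, 35) (Function('d')(f, H) = Mul(61, Pow(-35, -1)) = Mul(61, Rational(-1, 35)) = Rational(-61, 35))
Add(Add(Mul(Add(-7194, 4415), Add(-13993, Function('d')(-26, -64))), 19987), -31497) = Add(Add(Mul(Add(-7194, 4415), Add(-13993, Rational(-61, 35))), 19987), -31497) = Add(Add(Mul(-2779, Rational(-489816, 35)), 19987), -31497) = Add(Add(Rational(194456952, 5), 19987), -31497) = Add(Rational(194556887, 5), -31497) = Rational(194399402, 5)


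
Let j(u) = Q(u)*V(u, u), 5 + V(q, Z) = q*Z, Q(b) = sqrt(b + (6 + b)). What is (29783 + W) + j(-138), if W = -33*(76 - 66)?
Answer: 29453 + 57117*I*sqrt(30) ≈ 29453.0 + 3.1284e+5*I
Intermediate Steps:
W = -330 (W = -33*10 = -330)
Q(b) = sqrt(6 + 2*b)
V(q, Z) = -5 + Z*q (V(q, Z) = -5 + q*Z = -5 + Z*q)
j(u) = sqrt(6 + 2*u)*(-5 + u**2) (j(u) = sqrt(6 + 2*u)*(-5 + u*u) = sqrt(6 + 2*u)*(-5 + u**2))
(29783 + W) + j(-138) = (29783 - 330) + sqrt(6 + 2*(-138))*(-5 + (-138)**2) = 29453 + sqrt(6 - 276)*(-5 + 19044) = 29453 + sqrt(-270)*19039 = 29453 + (3*I*sqrt(30))*19039 = 29453 + 57117*I*sqrt(30)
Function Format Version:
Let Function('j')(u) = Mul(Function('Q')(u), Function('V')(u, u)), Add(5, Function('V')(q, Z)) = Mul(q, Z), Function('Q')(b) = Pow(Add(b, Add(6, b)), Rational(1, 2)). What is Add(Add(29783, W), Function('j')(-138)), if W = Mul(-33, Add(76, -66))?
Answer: Add(29453, Mul(57117, I, Pow(30, Rational(1, 2)))) ≈ Add(29453., Mul(3.1284e+5, I))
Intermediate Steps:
W = -330 (W = Mul(-33, 10) = -330)
Function('Q')(b) = Pow(Add(6, Mul(2, b)), Rational(1, 2))
Function('V')(q, Z) = Add(-5, Mul(Z, q)) (Function('V')(q, Z) = Add(-5, Mul(q, Z)) = Add(-5, Mul(Z, q)))
Function('j')(u) = Mul(Pow(Add(6, Mul(2, u)), Rational(1, 2)), Add(-5, Pow(u, 2))) (Function('j')(u) = Mul(Pow(Add(6, Mul(2, u)), Rational(1, 2)), Add(-5, Mul(u, u))) = Mul(Pow(Add(6, Mul(2, u)), Rational(1, 2)), Add(-5, Pow(u, 2))))
Add(Add(29783, W), Function('j')(-138)) = Add(Add(29783, -330), Mul(Pow(Add(6, Mul(2, -138)), Rational(1, 2)), Add(-5, Pow(-138, 2)))) = Add(29453, Mul(Pow(Add(6, -276), Rational(1, 2)), Add(-5, 19044))) = Add(29453, Mul(Pow(-270, Rational(1, 2)), 19039)) = Add(29453, Mul(Mul(3, I, Pow(30, Rational(1, 2))), 19039)) = Add(29453, Mul(57117, I, Pow(30, Rational(1, 2))))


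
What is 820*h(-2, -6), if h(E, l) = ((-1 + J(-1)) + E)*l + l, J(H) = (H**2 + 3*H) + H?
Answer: 24600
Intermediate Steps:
J(H) = H**2 + 4*H
h(E, l) = l + l*(-4 + E) (h(E, l) = ((-1 - (4 - 1)) + E)*l + l = ((-1 - 1*3) + E)*l + l = ((-1 - 3) + E)*l + l = (-4 + E)*l + l = l*(-4 + E) + l = l + l*(-4 + E))
820*h(-2, -6) = 820*(-6*(-3 - 2)) = 820*(-6*(-5)) = 820*30 = 24600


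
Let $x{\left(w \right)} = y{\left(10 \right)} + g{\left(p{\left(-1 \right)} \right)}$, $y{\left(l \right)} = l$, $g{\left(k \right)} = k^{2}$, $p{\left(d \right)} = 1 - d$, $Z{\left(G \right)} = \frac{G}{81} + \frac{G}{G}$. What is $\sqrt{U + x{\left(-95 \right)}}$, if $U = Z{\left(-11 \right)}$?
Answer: $\frac{2 \sqrt{301}}{9} \approx 3.8554$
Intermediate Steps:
$Z{\left(G \right)} = 1 + \frac{G}{81}$ ($Z{\left(G \right)} = G \frac{1}{81} + 1 = \frac{G}{81} + 1 = 1 + \frac{G}{81}$)
$U = \frac{70}{81}$ ($U = 1 + \frac{1}{81} \left(-11\right) = 1 - \frac{11}{81} = \frac{70}{81} \approx 0.8642$)
$x{\left(w \right)} = 14$ ($x{\left(w \right)} = 10 + \left(1 - -1\right)^{2} = 10 + \left(1 + 1\right)^{2} = 10 + 2^{2} = 10 + 4 = 14$)
$\sqrt{U + x{\left(-95 \right)}} = \sqrt{\frac{70}{81} + 14} = \sqrt{\frac{1204}{81}} = \frac{2 \sqrt{301}}{9}$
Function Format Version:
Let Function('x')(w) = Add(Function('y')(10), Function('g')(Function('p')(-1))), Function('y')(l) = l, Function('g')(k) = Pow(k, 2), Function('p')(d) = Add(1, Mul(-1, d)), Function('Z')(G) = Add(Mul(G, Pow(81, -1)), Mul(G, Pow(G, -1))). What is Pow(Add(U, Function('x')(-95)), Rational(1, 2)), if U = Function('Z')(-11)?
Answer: Mul(Rational(2, 9), Pow(301, Rational(1, 2))) ≈ 3.8554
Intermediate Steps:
Function('Z')(G) = Add(1, Mul(Rational(1, 81), G)) (Function('Z')(G) = Add(Mul(G, Rational(1, 81)), 1) = Add(Mul(Rational(1, 81), G), 1) = Add(1, Mul(Rational(1, 81), G)))
U = Rational(70, 81) (U = Add(1, Mul(Rational(1, 81), -11)) = Add(1, Rational(-11, 81)) = Rational(70, 81) ≈ 0.86420)
Function('x')(w) = 14 (Function('x')(w) = Add(10, Pow(Add(1, Mul(-1, -1)), 2)) = Add(10, Pow(Add(1, 1), 2)) = Add(10, Pow(2, 2)) = Add(10, 4) = 14)
Pow(Add(U, Function('x')(-95)), Rational(1, 2)) = Pow(Add(Rational(70, 81), 14), Rational(1, 2)) = Pow(Rational(1204, 81), Rational(1, 2)) = Mul(Rational(2, 9), Pow(301, Rational(1, 2)))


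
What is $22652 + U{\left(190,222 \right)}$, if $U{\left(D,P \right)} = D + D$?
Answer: $23032$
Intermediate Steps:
$U{\left(D,P \right)} = 2 D$
$22652 + U{\left(190,222 \right)} = 22652 + 2 \cdot 190 = 22652 + 380 = 23032$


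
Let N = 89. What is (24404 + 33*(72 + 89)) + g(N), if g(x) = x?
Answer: 29806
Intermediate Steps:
(24404 + 33*(72 + 89)) + g(N) = (24404 + 33*(72 + 89)) + 89 = (24404 + 33*161) + 89 = (24404 + 5313) + 89 = 29717 + 89 = 29806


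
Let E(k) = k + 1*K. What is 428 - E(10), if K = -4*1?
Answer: 422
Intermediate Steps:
K = -4
E(k) = -4 + k (E(k) = k + 1*(-4) = k - 4 = -4 + k)
428 - E(10) = 428 - (-4 + 10) = 428 - 1*6 = 428 - 6 = 422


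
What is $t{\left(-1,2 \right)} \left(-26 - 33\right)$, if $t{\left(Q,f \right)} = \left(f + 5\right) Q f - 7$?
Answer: $1239$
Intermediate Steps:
$t{\left(Q,f \right)} = -7 + Q f \left(5 + f\right)$ ($t{\left(Q,f \right)} = \left(5 + f\right) Q f - 7 = Q \left(5 + f\right) f - 7 = Q f \left(5 + f\right) - 7 = -7 + Q f \left(5 + f\right)$)
$t{\left(-1,2 \right)} \left(-26 - 33\right) = \left(-7 - 2^{2} + 5 \left(-1\right) 2\right) \left(-26 - 33\right) = \left(-7 - 4 - 10\right) \left(-59\right) = \left(-21\right) \left(-59\right) = 1239$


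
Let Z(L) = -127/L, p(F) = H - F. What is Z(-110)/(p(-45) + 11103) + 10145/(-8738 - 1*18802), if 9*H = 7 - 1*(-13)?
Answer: -5597816809/15200317440 ≈ -0.36827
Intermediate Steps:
H = 20/9 (H = (7 - 1*(-13))/9 = (7 + 13)/9 = (1/9)*20 = 20/9 ≈ 2.2222)
p(F) = 20/9 - F
Z(-110)/(p(-45) + 11103) + 10145/(-8738 - 1*18802) = (-127/(-110))/((20/9 - 1*(-45)) + 11103) + 10145/(-8738 - 1*18802) = (-127*(-1/110))/((20/9 + 45) + 11103) + 10145/(-8738 - 18802) = 127/(110*(425/9 + 11103)) + 10145/(-27540) = 127/(110*(100352/9)) + 10145*(-1/27540) = (127/110)*(9/100352) - 2029/5508 = 1143/11038720 - 2029/5508 = -5597816809/15200317440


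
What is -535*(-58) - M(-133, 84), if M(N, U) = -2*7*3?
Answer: 31072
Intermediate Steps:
M(N, U) = -42 (M(N, U) = -14*3 = -42)
-535*(-58) - M(-133, 84) = -535*(-58) - 1*(-42) = 31030 + 42 = 31072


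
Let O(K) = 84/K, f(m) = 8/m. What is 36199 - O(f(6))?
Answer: 36136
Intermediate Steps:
36199 - O(f(6)) = 36199 - 84/(8/6) = 36199 - 84/(8*(⅙)) = 36199 - 84/4/3 = 36199 - 84*3/4 = 36199 - 1*63 = 36199 - 63 = 36136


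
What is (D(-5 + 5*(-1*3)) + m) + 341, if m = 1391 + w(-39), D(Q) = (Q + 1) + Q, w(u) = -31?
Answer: 1662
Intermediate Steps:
D(Q) = 1 + 2*Q (D(Q) = (1 + Q) + Q = 1 + 2*Q)
m = 1360 (m = 1391 - 31 = 1360)
(D(-5 + 5*(-1*3)) + m) + 341 = ((1 + 2*(-5 + 5*(-1*3))) + 1360) + 341 = ((1 + 2*(-5 + 5*(-3))) + 1360) + 341 = ((1 + 2*(-5 - 15)) + 1360) + 341 = ((1 + 2*(-20)) + 1360) + 341 = ((1 - 40) + 1360) + 341 = (-39 + 1360) + 341 = 1321 + 341 = 1662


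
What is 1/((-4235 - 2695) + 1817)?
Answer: -1/5113 ≈ -0.00019558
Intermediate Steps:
1/((-4235 - 2695) + 1817) = 1/(-6930 + 1817) = 1/(-5113) = -1/5113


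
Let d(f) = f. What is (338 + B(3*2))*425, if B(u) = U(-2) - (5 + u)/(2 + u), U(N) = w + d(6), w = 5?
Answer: 1181925/8 ≈ 1.4774e+5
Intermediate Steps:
U(N) = 11 (U(N) = 5 + 6 = 11)
B(u) = 11 - (5 + u)/(2 + u)
(338 + B(3*2))*425 = (338 + (17 + 10*(3*2))/(2 + 3*2))*425 = (338 + (17 + 10*6)/(2 + 6))*425 = (338 + (17 + 60)/8)*425 = (338 + (1/8)*77)*425 = (338 + 77/8)*425 = (2781/8)*425 = 1181925/8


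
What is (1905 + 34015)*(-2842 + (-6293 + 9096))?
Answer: -1400880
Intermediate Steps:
(1905 + 34015)*(-2842 + (-6293 + 9096)) = 35920*(-2842 + 2803) = 35920*(-39) = -1400880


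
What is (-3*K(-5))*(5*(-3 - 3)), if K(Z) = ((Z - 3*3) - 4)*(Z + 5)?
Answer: 0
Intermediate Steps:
K(Z) = (-13 + Z)*(5 + Z) (K(Z) = ((Z - 9) - 4)*(5 + Z) = ((-9 + Z) - 4)*(5 + Z) = (-13 + Z)*(5 + Z))
(-3*K(-5))*(5*(-3 - 3)) = (-3*(-65 + (-5)**2 - 8*(-5)))*(5*(-3 - 3)) = (-3*(-65 + 25 + 40))*(5*(-6)) = -3*0*(-30) = 0*(-30) = 0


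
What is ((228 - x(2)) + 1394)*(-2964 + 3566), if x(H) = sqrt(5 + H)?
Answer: 976444 - 602*sqrt(7) ≈ 9.7485e+5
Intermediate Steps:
((228 - x(2)) + 1394)*(-2964 + 3566) = ((228 - sqrt(5 + 2)) + 1394)*(-2964 + 3566) = ((228 - sqrt(7)) + 1394)*602 = (1622 - sqrt(7))*602 = 976444 - 602*sqrt(7)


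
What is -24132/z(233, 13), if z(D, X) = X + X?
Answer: -12066/13 ≈ -928.15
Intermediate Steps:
z(D, X) = 2*X
-24132/z(233, 13) = -24132/(2*13) = -24132/26 = -24132*1/26 = -12066/13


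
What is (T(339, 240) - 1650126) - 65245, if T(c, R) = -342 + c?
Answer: -1715374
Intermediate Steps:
(T(339, 240) - 1650126) - 65245 = ((-342 + 339) - 1650126) - 65245 = (-3 - 1650126) - 65245 = -1650129 - 65245 = -1715374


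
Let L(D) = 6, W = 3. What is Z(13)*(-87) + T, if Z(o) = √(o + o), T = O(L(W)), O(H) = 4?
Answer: 4 - 87*√26 ≈ -439.61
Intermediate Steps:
T = 4
Z(o) = √2*√o (Z(o) = √(2*o) = √2*√o)
Z(13)*(-87) + T = (√2*√13)*(-87) + 4 = √26*(-87) + 4 = -87*√26 + 4 = 4 - 87*√26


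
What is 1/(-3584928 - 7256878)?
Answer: -1/10841806 ≈ -9.2235e-8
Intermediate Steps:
1/(-3584928 - 7256878) = 1/(-10841806) = -1/10841806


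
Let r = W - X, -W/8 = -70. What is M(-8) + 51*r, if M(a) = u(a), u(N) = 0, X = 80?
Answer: 24480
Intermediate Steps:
W = 560 (W = -8*(-70) = 560)
M(a) = 0
r = 480 (r = 560 - 1*80 = 560 - 80 = 480)
M(-8) + 51*r = 0 + 51*480 = 0 + 24480 = 24480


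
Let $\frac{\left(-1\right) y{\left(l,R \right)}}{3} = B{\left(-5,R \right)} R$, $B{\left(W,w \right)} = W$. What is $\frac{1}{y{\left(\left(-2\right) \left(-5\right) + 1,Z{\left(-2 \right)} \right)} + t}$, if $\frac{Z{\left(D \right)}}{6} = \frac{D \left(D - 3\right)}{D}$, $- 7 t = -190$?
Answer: $- \frac{7}{2960} \approx -0.0023649$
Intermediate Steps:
$t = \frac{190}{7}$ ($t = \left(- \frac{1}{7}\right) \left(-190\right) = \frac{190}{7} \approx 27.143$)
$Z{\left(D \right)} = -18 + 6 D$ ($Z{\left(D \right)} = 6 \frac{D \left(D - 3\right)}{D} = 6 \frac{D \left(-3 + D\right)}{D} = 6 \left(-3 + D\right) = -18 + 6 D$)
$y{\left(l,R \right)} = 15 R$ ($y{\left(l,R \right)} = - 3 \left(- 5 R\right) = 15 R$)
$\frac{1}{y{\left(\left(-2\right) \left(-5\right) + 1,Z{\left(-2 \right)} \right)} + t} = \frac{1}{15 \left(-18 + 6 \left(-2\right)\right) + \frac{190}{7}} = \frac{1}{15 \left(-18 - 12\right) + \frac{190}{7}} = \frac{1}{15 \left(-30\right) + \frac{190}{7}} = \frac{1}{-450 + \frac{190}{7}} = \frac{1}{- \frac{2960}{7}} = - \frac{7}{2960}$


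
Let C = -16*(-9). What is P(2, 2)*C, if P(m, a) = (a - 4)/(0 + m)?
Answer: -144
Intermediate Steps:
P(m, a) = (-4 + a)/m
C = 144
P(2, 2)*C = ((-4 + 2)/2)*144 = ((1/2)*(-2))*144 = -1*144 = -144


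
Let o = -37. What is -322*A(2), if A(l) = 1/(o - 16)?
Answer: 322/53 ≈ 6.0755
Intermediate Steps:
A(l) = -1/53 (A(l) = 1/(-37 - 16) = 1/(-53) = -1/53)
-322*A(2) = -322*(-1/53) = 322/53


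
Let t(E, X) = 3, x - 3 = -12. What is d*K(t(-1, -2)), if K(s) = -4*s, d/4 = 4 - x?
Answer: -624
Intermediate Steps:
x = -9 (x = 3 - 12 = -9)
d = 52 (d = 4*(4 - 1*(-9)) = 4*(4 + 9) = 4*13 = 52)
d*K(t(-1, -2)) = 52*(-4*3) = 52*(-12) = -624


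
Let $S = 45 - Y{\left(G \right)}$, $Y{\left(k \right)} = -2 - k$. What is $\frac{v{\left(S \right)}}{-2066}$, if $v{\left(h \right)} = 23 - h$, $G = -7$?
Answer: $\frac{17}{2066} \approx 0.0082285$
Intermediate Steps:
$S = 40$ ($S = 45 - \left(-2 - -7\right) = 45 - \left(-2 + 7\right) = 45 - 5 = 40$)
$\frac{v{\left(S \right)}}{-2066} = \frac{23 - 40}{-2066} = \left(23 - 40\right) \left(- \frac{1}{2066}\right) = \left(-17\right) \left(- \frac{1}{2066}\right) = \frac{17}{2066}$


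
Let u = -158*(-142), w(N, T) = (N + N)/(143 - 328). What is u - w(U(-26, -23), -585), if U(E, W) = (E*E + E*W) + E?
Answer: 4153156/185 ≈ 22450.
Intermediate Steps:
U(E, W) = E + E**2 + E*W (U(E, W) = (E**2 + E*W) + E = E + E**2 + E*W)
w(N, T) = -2*N/185 (w(N, T) = (2*N)/(-185) = (2*N)*(-1/185) = -2*N/185)
u = 22436
u - w(U(-26, -23), -585) = 22436 - (-2)*(-26*(1 - 26 - 23))/185 = 22436 - (-2)*(-26*(-48))/185 = 22436 - (-2)*1248/185 = 22436 - 1*(-2496/185) = 22436 + 2496/185 = 4153156/185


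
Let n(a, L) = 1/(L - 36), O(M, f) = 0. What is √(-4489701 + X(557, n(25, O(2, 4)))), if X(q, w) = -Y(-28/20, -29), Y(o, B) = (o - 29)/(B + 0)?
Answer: 7*I*√1926448685/145 ≈ 2118.9*I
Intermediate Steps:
n(a, L) = 1/(-36 + L)
Y(o, B) = (-29 + o)/B
X(q, w) = -152/145 (X(q, w) = -(-29 - 28/20)/(-29) = -(-1)*(-29 - 28*1/20)/29 = -(-1)*(-29 - 7/5)/29 = -(-1)*(-152)/(29*5) = -1*152/145 = -152/145)
√(-4489701 + X(557, n(25, O(2, 4)))) = √(-4489701 - 152/145) = √(-651006797/145) = 7*I*√1926448685/145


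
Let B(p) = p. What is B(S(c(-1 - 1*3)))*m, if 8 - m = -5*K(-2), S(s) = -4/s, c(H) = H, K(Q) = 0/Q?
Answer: 8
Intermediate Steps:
K(Q) = 0
m = 8 (m = 8 - (-5)*0 = 8 - 1*0 = 8 + 0 = 8)
B(S(c(-1 - 1*3)))*m = -4/(-1 - 1*3)*8 = -4/(-1 - 3)*8 = -4/(-4)*8 = -4*(-1/4)*8 = 1*8 = 8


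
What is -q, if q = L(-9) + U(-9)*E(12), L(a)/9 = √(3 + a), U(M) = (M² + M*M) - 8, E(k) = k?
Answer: -1848 - 9*I*√6 ≈ -1848.0 - 22.045*I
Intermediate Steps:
U(M) = -8 + 2*M² (U(M) = (M² + M²) - 8 = 2*M² - 8 = -8 + 2*M²)
L(a) = 9*√(3 + a)
q = 1848 + 9*I*√6 (q = 9*√(3 - 9) + (-8 + 2*(-9)²)*12 = 9*√(-6) + (-8 + 2*81)*12 = 9*(I*√6) + (-8 + 162)*12 = 9*I*√6 + 154*12 = 9*I*√6 + 1848 = 1848 + 9*I*√6 ≈ 1848.0 + 22.045*I)
-q = -(1848 + 9*I*√6) = -1848 - 9*I*√6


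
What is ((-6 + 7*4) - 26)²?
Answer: 16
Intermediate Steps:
((-6 + 7*4) - 26)² = ((-6 + 28) - 26)² = (22 - 26)² = (-4)² = 16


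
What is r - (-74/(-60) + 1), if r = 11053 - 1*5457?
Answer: 167813/30 ≈ 5593.8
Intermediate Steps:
r = 5596 (r = 11053 - 5457 = 5596)
r - (-74/(-60) + 1) = 5596 - (-74/(-60) + 1) = 5596 - (-1/60*(-74) + 1) = 5596 - (37/30 + 1) = 5596 - 1*67/30 = 5596 - 67/30 = 167813/30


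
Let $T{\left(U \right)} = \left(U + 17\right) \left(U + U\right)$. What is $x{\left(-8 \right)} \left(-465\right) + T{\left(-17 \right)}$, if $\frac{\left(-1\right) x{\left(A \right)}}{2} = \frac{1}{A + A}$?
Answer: $- \frac{465}{8} \approx -58.125$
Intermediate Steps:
$x{\left(A \right)} = - \frac{1}{A}$ ($x{\left(A \right)} = - \frac{2}{A + A} = - \frac{2}{2 A} = - 2 \frac{1}{2 A} = - \frac{1}{A}$)
$T{\left(U \right)} = 2 U \left(17 + U\right)$ ($T{\left(U \right)} = \left(17 + U\right) 2 U = 2 U \left(17 + U\right)$)
$x{\left(-8 \right)} \left(-465\right) + T{\left(-17 \right)} = - \frac{1}{-8} \left(-465\right) + 2 \left(-17\right) \left(17 - 17\right) = \left(-1\right) \left(- \frac{1}{8}\right) \left(-465\right) + 2 \left(-17\right) 0 = \frac{1}{8} \left(-465\right) + 0 = - \frac{465}{8} + 0 = - \frac{465}{8}$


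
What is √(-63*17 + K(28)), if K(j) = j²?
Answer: I*√287 ≈ 16.941*I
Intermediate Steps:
√(-63*17 + K(28)) = √(-63*17 + 28²) = √(-1071 + 784) = √(-287) = I*√287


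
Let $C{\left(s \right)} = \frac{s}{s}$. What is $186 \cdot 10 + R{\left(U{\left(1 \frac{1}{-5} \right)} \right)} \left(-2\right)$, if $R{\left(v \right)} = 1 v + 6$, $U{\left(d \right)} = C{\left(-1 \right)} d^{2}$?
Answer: $\frac{46198}{25} \approx 1847.9$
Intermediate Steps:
$C{\left(s \right)} = 1$
$U{\left(d \right)} = d^{2}$ ($U{\left(d \right)} = 1 d^{2} = d^{2}$)
$R{\left(v \right)} = 6 + v$ ($R{\left(v \right)} = v + 6 = 6 + v$)
$186 \cdot 10 + R{\left(U{\left(1 \frac{1}{-5} \right)} \right)} \left(-2\right) = 186 \cdot 10 + \left(6 + \left(1 \frac{1}{-5}\right)^{2}\right) \left(-2\right) = 1860 + \left(6 + \left(1 \left(- \frac{1}{5}\right)\right)^{2}\right) \left(-2\right) = 1860 + \left(6 + \left(- \frac{1}{5}\right)^{2}\right) \left(-2\right) = 1860 + \left(6 + \frac{1}{25}\right) \left(-2\right) = 1860 + \frac{151}{25} \left(-2\right) = 1860 - \frac{302}{25} = \frac{46198}{25}$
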